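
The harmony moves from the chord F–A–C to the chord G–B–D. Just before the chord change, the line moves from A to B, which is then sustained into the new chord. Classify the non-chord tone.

The harmony at that moment is F major triad (F, A, C); B is not a chord tone.
It is approached by step up from A and then sustained as the same pitch into the next harmony.
Arriving early and becoming a chord tone when the harmony changes — an anticipation.

B is an anticipation.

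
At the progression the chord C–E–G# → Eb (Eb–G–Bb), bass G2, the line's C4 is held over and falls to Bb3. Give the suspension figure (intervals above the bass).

At the second chord the bass is G2. The suspended C4 lies a fourth above the bass; after resolving down by step to Bb3, the interval above the bass becomes a third.
Suspension figures are named by those two intervals: 4–3.

4–3 suspension.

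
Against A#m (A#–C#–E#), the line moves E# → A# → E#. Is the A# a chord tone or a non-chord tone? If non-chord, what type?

Chord tone (the root of A# minor triad).

A# minor triad contains A#, C#, E#; A# is the root, so it is a chord tone.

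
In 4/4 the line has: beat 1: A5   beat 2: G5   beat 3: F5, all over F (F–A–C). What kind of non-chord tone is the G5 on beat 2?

Passing tone.

The harmony at that moment is F major triad (F, A, C); G5 is not a chord tone.
It is approached by step down from A5 and left by step down to F5.
Step in, step out in the same direction — a passing tone.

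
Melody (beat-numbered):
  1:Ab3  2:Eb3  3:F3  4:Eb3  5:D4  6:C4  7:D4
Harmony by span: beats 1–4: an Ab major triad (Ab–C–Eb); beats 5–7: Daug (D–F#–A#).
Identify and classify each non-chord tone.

F3 (beat 3) — neighbor tone; C4 (beat 6) — neighbor tone.

The harmony at that moment is Ab major triad (Ab, C, Eb); F3 is not a chord tone.
It is approached by step up from Eb3 and left by step down to Eb3.
Step away and step back to the same note — a neighbor tone (upper neighbor).
The harmony at that moment is D augmented triad (D, F#, A#); C4 is not a chord tone.
It is approached by step down from D4 and left by step up to D4.
Step away and step back to the same note — a neighbor tone (lower neighbor).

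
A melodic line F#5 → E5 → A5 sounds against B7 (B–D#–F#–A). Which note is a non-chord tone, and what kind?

The harmony at that moment is B dominant seventh chord (B, D#, F#, A); E5 is not a chord tone.
It is approached by step down from F#5 and left by leap up to A5.
Step in, leap out — an escape tone.

E5 is an escape tone.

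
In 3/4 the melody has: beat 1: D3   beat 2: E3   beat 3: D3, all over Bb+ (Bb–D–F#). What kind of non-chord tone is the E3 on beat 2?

The harmony at that moment is Bb augmented triad (Bb, D, F#); E3 is not a chord tone.
It is approached by step up from D3 and left by step down to D3.
Step away and step back to the same note — a neighbor tone (upper neighbor).

Upper neighbor tone.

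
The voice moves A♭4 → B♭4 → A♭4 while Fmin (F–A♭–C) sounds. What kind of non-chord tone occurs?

The harmony at that moment is F minor triad (F, A♭, C); B♭4 is not a chord tone.
It is approached by step up from A♭4 and left by step down to A♭4.
Step away and step back to the same note — a neighbor tone (upper neighbor).

B♭4 is a neighbor tone.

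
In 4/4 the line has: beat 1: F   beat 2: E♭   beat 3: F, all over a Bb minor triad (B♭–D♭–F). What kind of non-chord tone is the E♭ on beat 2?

The harmony at that moment is B♭ minor triad (B♭, D♭, F); E♭ is not a chord tone.
It is approached by step down from F and left by step up to F.
Step away and step back to the same note — a neighbor tone (lower neighbor).

Lower neighbor tone.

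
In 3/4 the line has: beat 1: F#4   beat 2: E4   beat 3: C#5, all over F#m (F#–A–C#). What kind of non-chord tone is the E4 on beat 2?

Escape tone.

The harmony at that moment is F# minor triad (F#, A, C#); E4 is not a chord tone.
It is approached by step down from F#4 and left by leap up to C#5.
Step in, leap out, on a weak beat — an escape tone.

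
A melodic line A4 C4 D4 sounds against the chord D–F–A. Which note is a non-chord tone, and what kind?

The harmony at that moment is D minor triad (D, F, A); C4 is not a chord tone.
It is approached by leap down from A4 and left by step up to D4.
Leap in, step out — an appoggiatura.

C4 is an appoggiatura.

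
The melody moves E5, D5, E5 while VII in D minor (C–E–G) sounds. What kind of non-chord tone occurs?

The harmony at that moment is C major triad (C, E, G); D5 is not a chord tone.
It is approached by step down from E5 and left by step up to E5.
Step away and step back to the same note — a neighbor tone (lower neighbor).

D5 is a neighbor tone.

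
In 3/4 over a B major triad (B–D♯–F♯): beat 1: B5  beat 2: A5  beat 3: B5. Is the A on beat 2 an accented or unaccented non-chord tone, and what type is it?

The harmony at that moment is B major triad (B, D♯, F♯); A5 is not a chord tone.
It is approached by step down from B5 and left by step up to B5.
Step away and step back to the same note — a neighbor tone (lower neighbor).
It falls on a weak beat, so it is unaccented.

Unaccented neighbor tone.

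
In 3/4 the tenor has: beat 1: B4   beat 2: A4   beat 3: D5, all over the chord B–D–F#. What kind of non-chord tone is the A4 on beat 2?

Escape tone.

The harmony at that moment is B minor triad (B, D, F#); A4 is not a chord tone.
It is approached by step down from B4 and left by leap up to D5.
Step in, leap out, on a weak beat — an escape tone.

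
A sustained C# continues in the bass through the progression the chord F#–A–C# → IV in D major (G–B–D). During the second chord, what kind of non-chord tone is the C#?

Pedal tone (pedal point).

The harmony at that moment is G major triad (G, B, D); C# is not a chord tone.
It is held over (the same pitch as the preceding C#) and then sustained as the same pitch into the next harmony.
Sustained through a change of harmony — a pedal tone.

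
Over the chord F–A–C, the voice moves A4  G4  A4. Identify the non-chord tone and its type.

G4 is a neighbor tone.

The harmony at that moment is F major triad (F, A, C); G4 is not a chord tone.
It is approached by step down from A4 and left by step up to A4.
Step away and step back to the same note — a neighbor tone (lower neighbor).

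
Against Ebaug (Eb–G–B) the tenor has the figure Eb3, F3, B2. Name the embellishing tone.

F3 is an escape tone.

The harmony at that moment is Eb augmented triad (Eb, G, B); F3 is not a chord tone.
It is approached by step up from Eb3 and left by leap down to B2.
Step in, leap out — an escape tone.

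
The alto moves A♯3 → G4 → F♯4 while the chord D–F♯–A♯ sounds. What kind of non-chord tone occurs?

The harmony at that moment is D augmented triad (D, F♯, A♯); G4 is not a chord tone.
It is approached by leap up from A♯3 and left by step down to F♯4.
Leap in, step out — an appoggiatura.

G4 is an appoggiatura.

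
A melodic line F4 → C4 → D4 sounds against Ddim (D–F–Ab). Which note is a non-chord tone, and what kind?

The harmony at that moment is D diminished triad (D, F, Ab); C4 is not a chord tone.
It is approached by leap down from F4 and left by step up to D4.
Leap in, step out — an appoggiatura.

C4 is an appoggiatura.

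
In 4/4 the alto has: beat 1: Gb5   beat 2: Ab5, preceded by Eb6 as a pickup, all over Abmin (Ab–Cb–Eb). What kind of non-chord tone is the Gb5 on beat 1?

The harmony at that moment is Ab minor triad (Ab, Cb, Eb); Gb5 is not a chord tone.
It is approached by leap down from Eb6 and left by step up to Ab5.
Leap in, step out, metrically accented — an appoggiatura.

Appoggiatura.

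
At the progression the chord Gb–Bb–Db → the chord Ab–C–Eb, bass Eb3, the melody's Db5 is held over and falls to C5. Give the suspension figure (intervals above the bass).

7–6 suspension.

At the second chord the bass is Eb3. The suspended Db5 lies a seventh above the bass; after resolving down by step to C5, the interval above the bass becomes a sixth.
Suspension figures are named by those two intervals: 7–6.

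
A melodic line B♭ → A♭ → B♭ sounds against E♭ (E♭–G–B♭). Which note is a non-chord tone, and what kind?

The harmony at that moment is E♭ major triad (E♭, G, B♭); A♭ is not a chord tone.
It is approached by step down from B♭ and left by step up to B♭.
Step away and step back to the same note — a neighbor tone (lower neighbor).

A♭ is a neighbor tone.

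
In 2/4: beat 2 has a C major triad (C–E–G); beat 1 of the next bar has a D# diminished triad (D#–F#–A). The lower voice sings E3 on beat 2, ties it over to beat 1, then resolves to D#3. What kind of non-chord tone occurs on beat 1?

Suspension.

The harmony at that moment is D# diminished triad (D#, F#, A); E3 is not a chord tone.
It is held over (the same pitch as the preceding E3) and left by step down to D#3.
Held over from the previous chord and resolving down by step — a suspension.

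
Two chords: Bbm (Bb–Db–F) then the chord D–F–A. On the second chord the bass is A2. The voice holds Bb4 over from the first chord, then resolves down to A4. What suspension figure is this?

9–8 suspension.

At the second chord the bass is A2. The suspended Bb4 lies a ninth above the bass; after resolving down by step to A4, the interval above the bass becomes an octave.
Suspension figures are named by those two intervals: 9–8.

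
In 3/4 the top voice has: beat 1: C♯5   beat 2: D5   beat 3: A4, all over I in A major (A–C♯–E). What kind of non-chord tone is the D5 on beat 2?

Escape tone.

The harmony at that moment is A major triad (A, C♯, E); D5 is not a chord tone.
It is approached by step up from C♯5 and left by leap down to A4.
Step in, leap out, on a weak beat — an escape tone.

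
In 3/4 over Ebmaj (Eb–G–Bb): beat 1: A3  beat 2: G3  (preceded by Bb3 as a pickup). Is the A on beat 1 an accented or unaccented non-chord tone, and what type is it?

Accented passing tone.

The harmony at that moment is Eb major triad (Eb, G, Bb); A3 is not a chord tone.
It is approached by step down from Bb3 and left by step down to G3.
Step in, step out in the same direction — a passing tone.
It falls on the downbeat, so it is accented.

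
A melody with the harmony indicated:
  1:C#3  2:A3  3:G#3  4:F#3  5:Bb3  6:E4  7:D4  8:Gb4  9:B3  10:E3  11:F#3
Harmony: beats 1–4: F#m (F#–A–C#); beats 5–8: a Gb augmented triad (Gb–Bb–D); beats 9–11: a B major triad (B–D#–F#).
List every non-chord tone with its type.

G#3 (beat 3) — passing tone; E4 (beat 6) — appoggiatura; E3 (beat 10) — appoggiatura.

The harmony at that moment is F# minor triad (F#, A, C#); G#3 is not a chord tone.
It is approached by step down from A3 and left by step down to F#3.
Step in, step out in the same direction — a passing tone.
The harmony at that moment is Gb augmented triad (Gb, Bb, D); E4 is not a chord tone.
It is approached by leap up from Bb3 and left by step down to D4.
Leap in, step out — an appoggiatura.
The harmony at that moment is B major triad (B, D#, F#); E3 is not a chord tone.
It is approached by leap down from B3 and left by step up to F#3.
Leap in, step out — an appoggiatura.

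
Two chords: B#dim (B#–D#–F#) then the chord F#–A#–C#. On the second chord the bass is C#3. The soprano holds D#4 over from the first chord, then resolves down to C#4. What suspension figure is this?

At the second chord the bass is C#3. The suspended D#4 lies a ninth above the bass; after resolving down by step to C#4, the interval above the bass becomes an octave.
Suspension figures are named by those two intervals: 9–8.

9–8 suspension.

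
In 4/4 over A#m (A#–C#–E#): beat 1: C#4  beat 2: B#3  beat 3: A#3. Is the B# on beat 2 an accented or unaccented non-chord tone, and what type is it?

The harmony at that moment is A# minor triad (A#, C#, E#); B#3 is not a chord tone.
It is approached by step down from C#4 and left by step down to A#3.
Step in, step out in the same direction — a passing tone.
It falls on a weak beat, so it is unaccented.

Unaccented passing tone.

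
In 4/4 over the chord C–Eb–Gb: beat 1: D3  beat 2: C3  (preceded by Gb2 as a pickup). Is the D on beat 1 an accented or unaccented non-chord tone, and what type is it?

The harmony at that moment is C diminished triad (C, Eb, Gb); D3 is not a chord tone.
It is approached by leap up from Gb2 and left by step down to C3.
Leap in, step out — an appoggiatura.
It falls on the downbeat, so it is accented.

Accented appoggiatura.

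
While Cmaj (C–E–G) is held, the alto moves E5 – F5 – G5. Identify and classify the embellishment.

The harmony at that moment is C major triad (C, E, G); F5 is not a chord tone.
It is approached by step up from E5 and left by step up to G5.
Step in, step out in the same direction — a passing tone.

F5 is a passing tone.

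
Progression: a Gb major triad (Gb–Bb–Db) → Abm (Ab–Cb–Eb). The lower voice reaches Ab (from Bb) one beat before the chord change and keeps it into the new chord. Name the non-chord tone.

Ab is an anticipation.

The harmony at that moment is Gb major triad (Gb, Bb, Db); Ab is not a chord tone.
It is approached by step down from Bb and then sustained as the same pitch into the next harmony.
Arriving early and becoming a chord tone when the harmony changes — an anticipation.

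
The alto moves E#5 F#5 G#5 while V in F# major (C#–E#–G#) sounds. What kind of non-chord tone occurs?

F#5 is a passing tone.

The harmony at that moment is C# major triad (C#, E#, G#); F#5 is not a chord tone.
It is approached by step up from E#5 and left by step up to G#5.
Step in, step out in the same direction — a passing tone.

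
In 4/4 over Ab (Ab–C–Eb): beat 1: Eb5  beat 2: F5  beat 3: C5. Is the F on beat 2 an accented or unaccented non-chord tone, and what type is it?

The harmony at that moment is Ab major triad (Ab, C, Eb); F5 is not a chord tone.
It is approached by step up from Eb5 and left by leap down to C5.
Step in, leap out — an escape tone.
It falls on a weak beat, so it is unaccented.

Unaccented escape tone.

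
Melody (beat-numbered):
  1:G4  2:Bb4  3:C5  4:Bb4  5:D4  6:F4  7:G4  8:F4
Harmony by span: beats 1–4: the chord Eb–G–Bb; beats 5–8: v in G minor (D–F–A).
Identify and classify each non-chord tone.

The harmony at that moment is Eb major triad (Eb, G, Bb); C5 is not a chord tone.
It is approached by step up from Bb4 and left by step down to Bb4.
Step away and step back to the same note — a neighbor tone (upper neighbor).
The harmony at that moment is D minor triad (D, F, A); G4 is not a chord tone.
It is approached by step up from F4 and left by step down to F4.
Step away and step back to the same note — a neighbor tone (upper neighbor).

C5 (beat 3) — neighbor tone; G4 (beat 7) — neighbor tone.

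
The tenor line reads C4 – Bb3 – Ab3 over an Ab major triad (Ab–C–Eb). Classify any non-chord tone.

Bb3 is a passing tone.

The harmony at that moment is Ab major triad (Ab, C, Eb); Bb3 is not a chord tone.
It is approached by step down from C4 and left by step down to Ab3.
Step in, step out in the same direction — a passing tone.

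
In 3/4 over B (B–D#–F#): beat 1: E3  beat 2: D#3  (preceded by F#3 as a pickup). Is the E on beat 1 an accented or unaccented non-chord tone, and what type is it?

The harmony at that moment is B major triad (B, D#, F#); E3 is not a chord tone.
It is approached by step down from F#3 and left by step down to D#3.
Step in, step out in the same direction — a passing tone.
It falls on the downbeat, so it is accented.

Accented passing tone.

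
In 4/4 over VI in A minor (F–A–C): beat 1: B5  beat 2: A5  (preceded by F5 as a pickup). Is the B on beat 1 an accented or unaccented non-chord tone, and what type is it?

Accented appoggiatura.

The harmony at that moment is F major triad (F, A, C); B5 is not a chord tone.
It is approached by leap up from F5 and left by step down to A5.
Leap in, step out — an appoggiatura.
It falls on the downbeat, so it is accented.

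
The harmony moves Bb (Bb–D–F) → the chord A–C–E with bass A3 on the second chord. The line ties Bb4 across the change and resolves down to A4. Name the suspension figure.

9–8 suspension.

At the second chord the bass is A3. The suspended Bb4 lies a ninth above the bass; after resolving down by step to A4, the interval above the bass becomes an octave.
Suspension figures are named by those two intervals: 9–8.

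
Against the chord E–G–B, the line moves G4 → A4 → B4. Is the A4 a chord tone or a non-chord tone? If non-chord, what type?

The harmony at that moment is E minor triad (E, G, B); A4 is not a chord tone.
It is approached by step up from G4 and left by step up to B4.
Step in, step out in the same direction — a passing tone.

Non-chord tone — a passing tone.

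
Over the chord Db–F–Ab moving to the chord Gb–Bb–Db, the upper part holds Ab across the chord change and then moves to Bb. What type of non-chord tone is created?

The harmony at that moment is Gb major triad (Gb, Bb, Db); Ab is not a chord tone.
It is held over (the same pitch as the preceding Ab) and left by step up to Bb.
Held over from the previous chord and resolving up by step — a retardation.

Ab is a retardation.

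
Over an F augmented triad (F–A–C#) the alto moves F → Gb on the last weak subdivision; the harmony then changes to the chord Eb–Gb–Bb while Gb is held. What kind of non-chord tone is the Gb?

The harmony at that moment is F augmented triad (F, A, C#); Gb is not a chord tone.
It is approached by step up from F and then sustained as the same pitch into the next harmony.
Arriving early and becoming a chord tone when the harmony changes — an anticipation.

Gb is an anticipation.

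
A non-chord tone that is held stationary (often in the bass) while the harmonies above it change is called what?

Approach: none. Departure: none — a single pitch is sustained while the chords change around it, passing through harmonies that do not contain it.
No melodic motion at all; the dissonance is created entirely by the moving harmonies against the stationary note — a pedal tone (pedal point).

Pedal tone.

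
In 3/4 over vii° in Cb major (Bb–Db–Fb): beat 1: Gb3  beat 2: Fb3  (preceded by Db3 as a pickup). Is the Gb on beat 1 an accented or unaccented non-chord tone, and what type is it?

The harmony at that moment is Bb diminished triad (Bb, Db, Fb); Gb3 is not a chord tone.
It is approached by leap up from Db3 and left by step down to Fb3.
Leap in, step out — an appoggiatura.
It falls on the downbeat, so it is accented.

Accented appoggiatura.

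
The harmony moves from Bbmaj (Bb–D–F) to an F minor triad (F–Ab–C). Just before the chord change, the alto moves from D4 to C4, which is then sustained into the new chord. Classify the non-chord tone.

C4 is an anticipation.

The harmony at that moment is Bb major triad (Bb, D, F); C4 is not a chord tone.
It is approached by step down from D4 and then sustained as the same pitch into the next harmony.
Arriving early and becoming a chord tone when the harmony changes — an anticipation.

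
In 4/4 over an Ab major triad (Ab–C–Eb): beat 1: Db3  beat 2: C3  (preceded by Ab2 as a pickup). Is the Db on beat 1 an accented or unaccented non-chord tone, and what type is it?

Accented appoggiatura.

The harmony at that moment is Ab major triad (Ab, C, Eb); Db3 is not a chord tone.
It is approached by leap up from Ab2 and left by step down to C3.
Leap in, step out — an appoggiatura.
It falls on the downbeat, so it is accented.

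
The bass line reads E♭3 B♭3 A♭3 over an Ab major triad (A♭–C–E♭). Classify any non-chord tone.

The harmony at that moment is A♭ major triad (A♭, C, E♭); B♭3 is not a chord tone.
It is approached by leap up from E♭3 and left by step down to A♭3.
Leap in, step out — an appoggiatura.

B♭3 is an appoggiatura.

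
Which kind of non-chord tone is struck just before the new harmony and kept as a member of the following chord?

Anticipation.

Approach: ahead of the chord change (typically by step), so it is dissonant against the current harmony. Departure: none — the same pitch is restated or held and is a chord tone of the new harmony.
Dissonant first, consonant once the harmony catches up: the note simply arrives early — an anticipation. (The reverse timing, consonant first and dissonant after the change, would be a suspension or retardation.)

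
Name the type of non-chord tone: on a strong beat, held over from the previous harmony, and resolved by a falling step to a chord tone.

Suspension.

Approach: by preparation — the pitch is first a chord tone, then held (tied or repeated) while the harmony changes under it. Departure: down by step. Metric position: strong.
A prepared dissonance that resolves downward by step — a suspension. (The same figure resolving upward would be a retardation.)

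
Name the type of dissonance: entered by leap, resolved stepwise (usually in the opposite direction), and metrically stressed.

Approach: by leap. Departure: by step. Metric position: strong.
Leap in, step out, in a metrically strong position — an appoggiatura. (It is the mirror image of the escape tone, which steps in and leaps out from a weak position.)

Appoggiatura.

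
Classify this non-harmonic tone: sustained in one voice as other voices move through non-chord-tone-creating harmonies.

Approach: none. Departure: none — a single pitch is sustained while the chords change around it, passing through harmonies that do not contain it.
No melodic motion at all; the dissonance is created entirely by the moving harmonies against the stationary note — a pedal tone (pedal point).

Pedal tone.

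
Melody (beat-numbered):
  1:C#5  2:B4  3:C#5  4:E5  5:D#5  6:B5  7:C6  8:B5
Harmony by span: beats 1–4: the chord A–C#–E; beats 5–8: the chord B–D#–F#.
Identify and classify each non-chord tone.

The harmony at that moment is A major triad (A, C#, E); B4 is not a chord tone.
It is approached by step down from C#5 and left by step up to C#5.
Step away and step back to the same note — a neighbor tone (lower neighbor).
The harmony at that moment is B major triad (B, D#, F#); C6 is not a chord tone.
It is approached by step up from B5 and left by step down to B5.
Step away and step back to the same note — a neighbor tone (upper neighbor).

B4 (beat 2) — neighbor tone; C6 (beat 7) — neighbor tone.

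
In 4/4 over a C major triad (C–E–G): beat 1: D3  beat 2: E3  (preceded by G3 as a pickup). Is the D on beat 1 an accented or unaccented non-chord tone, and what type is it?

Accented appoggiatura.

The harmony at that moment is C major triad (C, E, G); D3 is not a chord tone.
It is approached by leap down from G3 and left by step up to E3.
Leap in, step out — an appoggiatura.
It falls on the downbeat, so it is accented.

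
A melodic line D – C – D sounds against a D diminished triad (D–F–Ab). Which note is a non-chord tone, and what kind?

The harmony at that moment is D diminished triad (D, F, Ab); C is not a chord tone.
It is approached by step down from D and left by step up to D.
Step away and step back to the same note — a neighbor tone (lower neighbor).

C is a neighbor tone.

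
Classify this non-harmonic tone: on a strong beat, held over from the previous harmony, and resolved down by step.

Approach: by preparation — the pitch is first a chord tone, then held (tied or repeated) while the harmony changes under it. Departure: down by step. Metric position: strong.
A prepared dissonance that resolves downward by step — a suspension. (The same figure resolving upward would be a retardation.)

Suspension.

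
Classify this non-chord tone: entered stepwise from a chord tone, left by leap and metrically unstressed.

Approach: by step. Departure: by leap. Metric position: weak.
Step in, leap out, from a weak position — an escape tone (échappée). (It is the mirror image of the appoggiatura, which leaps in and steps out on a strong beat.)

Escape tone.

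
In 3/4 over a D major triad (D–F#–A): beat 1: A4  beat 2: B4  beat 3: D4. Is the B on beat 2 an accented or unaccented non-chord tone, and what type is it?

The harmony at that moment is D major triad (D, F#, A); B4 is not a chord tone.
It is approached by step up from A4 and left by leap down to D4.
Step in, leap out — an escape tone.
It falls on a weak beat, so it is unaccented.

Unaccented escape tone.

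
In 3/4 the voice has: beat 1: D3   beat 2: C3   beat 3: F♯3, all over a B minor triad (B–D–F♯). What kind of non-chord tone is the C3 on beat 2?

The harmony at that moment is B minor triad (B, D, F♯); C3 is not a chord tone.
It is approached by step down from D3 and left by leap up to F♯3.
Step in, leap out, on a weak beat — an escape tone.

Escape tone.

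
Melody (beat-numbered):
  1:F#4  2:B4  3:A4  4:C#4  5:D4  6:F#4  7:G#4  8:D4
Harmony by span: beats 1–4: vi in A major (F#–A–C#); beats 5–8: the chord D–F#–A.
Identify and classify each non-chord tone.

B4 (beat 2) — appoggiatura; G#4 (beat 7) — escape tone.

The harmony at that moment is F# minor triad (F#, A, C#); B4 is not a chord tone.
It is approached by leap up from F#4 and left by step down to A4.
Leap in, step out — an appoggiatura.
The harmony at that moment is D major triad (D, F#, A); G#4 is not a chord tone.
It is approached by step up from F#4 and left by leap down to D4.
Step in, leap out — an escape tone.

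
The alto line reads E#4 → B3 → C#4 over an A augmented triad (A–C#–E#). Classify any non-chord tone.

The harmony at that moment is A augmented triad (A, C#, E#); B3 is not a chord tone.
It is approached by leap down from E#4 and left by step up to C#4.
Leap in, step out — an appoggiatura.

B3 is an appoggiatura.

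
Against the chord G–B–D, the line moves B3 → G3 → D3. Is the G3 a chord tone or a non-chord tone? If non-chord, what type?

G major triad contains G, B, D; G is the root, so it is a chord tone.

Chord tone (the root of G major triad).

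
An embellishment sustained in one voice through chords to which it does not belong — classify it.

Approach: none. Departure: none — a single pitch is sustained while the chords change around it, passing through harmonies that do not contain it.
No melodic motion at all; the dissonance is created entirely by the moving harmonies against the stationary note — a pedal tone (pedal point).

Pedal tone.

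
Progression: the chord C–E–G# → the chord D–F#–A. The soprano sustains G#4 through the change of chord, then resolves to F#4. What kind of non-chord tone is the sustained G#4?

The harmony at that moment is D major triad (D, F#, A); G#4 is not a chord tone.
It is held over (the same pitch as the preceding G#4) and left by step down to F#4.
Held over from the previous chord and resolving down by step — a suspension.

G#4 is a suspension.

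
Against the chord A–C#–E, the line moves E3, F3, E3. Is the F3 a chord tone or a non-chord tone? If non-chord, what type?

Non-chord tone — a neighbor tone.

The harmony at that moment is A major triad (A, C#, E); F3 is not a chord tone.
It is approached by step up from E3 and left by step down to E3.
Step away and step back to the same note — a neighbor tone (upper neighbor).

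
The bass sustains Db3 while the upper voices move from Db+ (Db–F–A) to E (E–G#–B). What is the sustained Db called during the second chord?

The harmony at that moment is E major triad (E, G#, B); Db3 is not a chord tone.
It is held over (the same pitch as the preceding Db3) and then sustained as the same pitch into the next harmony.
Sustained through a change of harmony — a pedal tone.

Pedal tone (pedal point).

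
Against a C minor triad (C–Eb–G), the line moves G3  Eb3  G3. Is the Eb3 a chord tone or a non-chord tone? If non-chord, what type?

Chord tone (the third of C minor triad).

C minor triad contains C, Eb, G; Eb is the third, so it is a chord tone.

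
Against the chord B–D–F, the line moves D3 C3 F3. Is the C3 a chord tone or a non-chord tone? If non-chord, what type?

The harmony at that moment is B diminished triad (B, D, F); C3 is not a chord tone.
It is approached by step down from D3 and left by leap up to F3.
Step in, leap out — an escape tone.

Non-chord tone — an escape tone.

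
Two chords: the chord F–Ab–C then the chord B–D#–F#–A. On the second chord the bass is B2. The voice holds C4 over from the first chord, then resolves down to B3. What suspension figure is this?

At the second chord the bass is B2. The suspended C4 lies a ninth above the bass; after resolving down by step to B3, the interval above the bass becomes an octave.
Suspension figures are named by those two intervals: 9–8.

9–8 suspension.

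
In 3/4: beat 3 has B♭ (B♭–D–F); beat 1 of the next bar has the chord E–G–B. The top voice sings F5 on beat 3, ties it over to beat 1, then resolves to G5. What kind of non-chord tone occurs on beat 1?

The harmony at that moment is E minor triad (E, G, B); F5 is not a chord tone.
It is held over (the same pitch as the preceding F5) and left by step up to G5.
Held over from the previous chord and resolving up by step — a retardation.

Retardation.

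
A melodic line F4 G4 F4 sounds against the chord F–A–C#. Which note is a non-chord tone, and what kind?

G4 is a neighbor tone.

The harmony at that moment is F augmented triad (F, A, C#); G4 is not a chord tone.
It is approached by step up from F4 and left by step down to F4.
Step away and step back to the same note — a neighbor tone (upper neighbor).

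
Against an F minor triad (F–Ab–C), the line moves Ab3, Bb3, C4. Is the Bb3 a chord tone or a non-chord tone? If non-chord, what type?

Non-chord tone — a passing tone.

The harmony at that moment is F minor triad (F, Ab, C); Bb3 is not a chord tone.
It is approached by step up from Ab3 and left by step up to C4.
Step in, step out in the same direction — a passing tone.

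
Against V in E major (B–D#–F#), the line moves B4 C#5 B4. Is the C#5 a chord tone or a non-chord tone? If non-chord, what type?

Non-chord tone — a neighbor tone.

The harmony at that moment is B major triad (B, D#, F#); C#5 is not a chord tone.
It is approached by step up from B4 and left by step down to B4.
Step away and step back to the same note — a neighbor tone (upper neighbor).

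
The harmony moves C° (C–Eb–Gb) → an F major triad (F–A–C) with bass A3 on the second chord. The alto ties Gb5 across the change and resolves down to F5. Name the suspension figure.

At the second chord the bass is A3. The suspended Gb5 lies a seventh above the bass; after resolving down by step to F5, the interval above the bass becomes a sixth.
Suspension figures are named by those two intervals: 7–6.

7–6 suspension.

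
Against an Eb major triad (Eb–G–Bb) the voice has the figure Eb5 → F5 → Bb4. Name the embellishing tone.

The harmony at that moment is Eb major triad (Eb, G, Bb); F5 is not a chord tone.
It is approached by step up from Eb5 and left by leap down to Bb4.
Step in, leap out — an escape tone.

F5 is an escape tone.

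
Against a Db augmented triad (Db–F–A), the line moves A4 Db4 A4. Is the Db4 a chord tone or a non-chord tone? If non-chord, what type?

Chord tone (the root of Db augmented triad).

Db augmented triad contains Db, F, A; Db is the root, so it is a chord tone.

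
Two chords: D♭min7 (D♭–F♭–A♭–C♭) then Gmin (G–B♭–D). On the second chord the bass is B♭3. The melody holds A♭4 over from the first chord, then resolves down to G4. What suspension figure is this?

At the second chord the bass is B♭3. The suspended A♭4 lies a seventh above the bass; after resolving down by step to G4, the interval above the bass becomes a sixth.
Suspension figures are named by those two intervals: 7–6.

7–6 suspension.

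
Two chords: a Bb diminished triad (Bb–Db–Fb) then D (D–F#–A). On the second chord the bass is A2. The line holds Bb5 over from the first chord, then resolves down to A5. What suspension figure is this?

9–8 suspension.

At the second chord the bass is A2. The suspended Bb5 lies a ninth above the bass; after resolving down by step to A5, the interval above the bass becomes an octave.
Suspension figures are named by those two intervals: 9–8.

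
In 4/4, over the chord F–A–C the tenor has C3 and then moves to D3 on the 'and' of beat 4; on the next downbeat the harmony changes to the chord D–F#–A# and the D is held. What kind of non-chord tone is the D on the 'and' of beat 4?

Anticipation.

The harmony at that moment is F major triad (F, A, C); D3 is not a chord tone.
It is approached by step up from C3 and then sustained as the same pitch into the next harmony.
Arriving early and becoming a chord tone when the harmony changes — an anticipation.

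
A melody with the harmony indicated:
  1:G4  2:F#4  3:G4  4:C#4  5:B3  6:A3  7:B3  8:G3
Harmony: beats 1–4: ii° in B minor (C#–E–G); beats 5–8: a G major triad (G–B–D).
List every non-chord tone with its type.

The harmony at that moment is C# diminished triad (C#, E, G); F#4 is not a chord tone.
It is approached by step down from G4 and left by step up to G4.
Step away and step back to the same note — a neighbor tone (lower neighbor).
The harmony at that moment is G major triad (G, B, D); A3 is not a chord tone.
It is approached by step down from B3 and left by step up to B3.
Step away and step back to the same note — a neighbor tone (lower neighbor).

F#4 (beat 2) — neighbor tone; A3 (beat 6) — neighbor tone.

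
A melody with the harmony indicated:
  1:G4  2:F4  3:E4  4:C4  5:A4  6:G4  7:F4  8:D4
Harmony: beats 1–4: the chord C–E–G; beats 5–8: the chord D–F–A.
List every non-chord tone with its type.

The harmony at that moment is C major triad (C, E, G); F4 is not a chord tone.
It is approached by step down from G4 and left by step down to E4.
Step in, step out in the same direction — a passing tone.
The harmony at that moment is D minor triad (D, F, A); G4 is not a chord tone.
It is approached by step down from A4 and left by step down to F4.
Step in, step out in the same direction — a passing tone.

F4 (beat 2) — passing tone; G4 (beat 6) — passing tone.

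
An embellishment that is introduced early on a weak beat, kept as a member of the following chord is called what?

Approach: ahead of the chord change (typically by step), so it is dissonant against the current harmony. Departure: none — the same pitch is restated or held and is a chord tone of the new harmony.
Dissonant first, consonant once the harmony catches up: the note simply arrives early — an anticipation. (The reverse timing, consonant first and dissonant after the change, would be a suspension or retardation.)

Anticipation.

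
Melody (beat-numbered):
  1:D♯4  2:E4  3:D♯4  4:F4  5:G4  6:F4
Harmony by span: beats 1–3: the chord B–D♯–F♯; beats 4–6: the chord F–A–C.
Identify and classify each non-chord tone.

E4 (beat 2) — neighbor tone; G4 (beat 5) — neighbor tone.

The harmony at that moment is B major triad (B, D♯, F♯); E4 is not a chord tone.
It is approached by step up from D♯4 and left by step down to D♯4.
Step away and step back to the same note — a neighbor tone (upper neighbor).
The harmony at that moment is F major triad (F, A, C); G4 is not a chord tone.
It is approached by step up from F4 and left by step down to F4.
Step away and step back to the same note — a neighbor tone (upper neighbor).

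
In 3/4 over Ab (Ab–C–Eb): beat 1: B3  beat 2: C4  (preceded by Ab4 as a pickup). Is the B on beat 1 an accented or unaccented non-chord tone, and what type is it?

Accented appoggiatura.

The harmony at that moment is Ab major triad (Ab, C, Eb); B3 is not a chord tone.
It is approached by leap down from Ab4 and left by step up to C4.
Leap in, step out — an appoggiatura.
It falls on the downbeat, so it is accented.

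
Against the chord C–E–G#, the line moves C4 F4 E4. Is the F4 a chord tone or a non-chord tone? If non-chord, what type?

The harmony at that moment is C augmented triad (C, E, G#); F4 is not a chord tone.
It is approached by leap up from C4 and left by step down to E4.
Leap in, step out — an appoggiatura.

Non-chord tone — an appoggiatura.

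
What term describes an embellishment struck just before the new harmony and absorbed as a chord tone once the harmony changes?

Approach: ahead of the chord change (typically by step), so it is dissonant against the current harmony. Departure: none — the same pitch is restated or held and is a chord tone of the new harmony.
Dissonant first, consonant once the harmony catches up: the note simply arrives early — an anticipation. (The reverse timing, consonant first and dissonant after the change, would be a suspension or retardation.)

Anticipation.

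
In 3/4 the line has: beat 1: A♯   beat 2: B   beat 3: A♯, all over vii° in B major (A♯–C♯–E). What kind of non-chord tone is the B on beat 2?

Upper neighbor tone.

The harmony at that moment is A♯ diminished triad (A♯, C♯, E); B is not a chord tone.
It is approached by step up from A♯ and left by step down to A♯.
Step away and step back to the same note — a neighbor tone (upper neighbor).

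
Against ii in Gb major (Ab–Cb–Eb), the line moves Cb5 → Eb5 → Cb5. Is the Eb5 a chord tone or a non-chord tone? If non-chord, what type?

Chord tone (the fifth of Ab minor triad).

Ab minor triad contains Ab, Cb, Eb; Eb is the fifth, so it is a chord tone.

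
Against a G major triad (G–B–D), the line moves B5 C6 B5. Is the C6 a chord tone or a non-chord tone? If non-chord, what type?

The harmony at that moment is G major triad (G, B, D); C6 is not a chord tone.
It is approached by step up from B5 and left by step down to B5.
Step away and step back to the same note — a neighbor tone (upper neighbor).

Non-chord tone — a neighbor tone.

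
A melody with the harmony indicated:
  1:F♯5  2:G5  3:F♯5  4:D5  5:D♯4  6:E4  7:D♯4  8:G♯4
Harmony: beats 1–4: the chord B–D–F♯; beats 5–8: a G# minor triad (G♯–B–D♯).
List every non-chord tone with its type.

The harmony at that moment is B minor triad (B, D, F♯); G5 is not a chord tone.
It is approached by step up from F♯5 and left by step down to F♯5.
Step away and step back to the same note — a neighbor tone (upper neighbor).
The harmony at that moment is G♯ minor triad (G♯, B, D♯); E4 is not a chord tone.
It is approached by step up from D♯4 and left by step down to D♯4.
Step away and step back to the same note — a neighbor tone (upper neighbor).

G5 (beat 2) — neighbor tone; E4 (beat 6) — neighbor tone.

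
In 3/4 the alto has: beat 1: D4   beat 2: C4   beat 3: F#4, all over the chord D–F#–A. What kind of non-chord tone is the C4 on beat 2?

The harmony at that moment is D major triad (D, F#, A); C4 is not a chord tone.
It is approached by step down from D4 and left by leap up to F#4.
Step in, leap out, on a weak beat — an escape tone.

Escape tone.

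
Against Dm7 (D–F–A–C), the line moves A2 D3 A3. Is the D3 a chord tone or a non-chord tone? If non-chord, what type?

D minor seventh chord contains D, F, A, C; D is the root, so it is a chord tone.

Chord tone (the root of D minor seventh chord).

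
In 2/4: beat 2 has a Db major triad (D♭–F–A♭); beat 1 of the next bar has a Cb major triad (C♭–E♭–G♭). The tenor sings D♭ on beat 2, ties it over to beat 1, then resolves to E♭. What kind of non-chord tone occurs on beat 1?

The harmony at that moment is C♭ major triad (C♭, E♭, G♭); D♭ is not a chord tone.
It is held over (the same pitch as the preceding D♭) and left by step up to E♭.
Held over from the previous chord and resolving up by step — a retardation.

Retardation.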